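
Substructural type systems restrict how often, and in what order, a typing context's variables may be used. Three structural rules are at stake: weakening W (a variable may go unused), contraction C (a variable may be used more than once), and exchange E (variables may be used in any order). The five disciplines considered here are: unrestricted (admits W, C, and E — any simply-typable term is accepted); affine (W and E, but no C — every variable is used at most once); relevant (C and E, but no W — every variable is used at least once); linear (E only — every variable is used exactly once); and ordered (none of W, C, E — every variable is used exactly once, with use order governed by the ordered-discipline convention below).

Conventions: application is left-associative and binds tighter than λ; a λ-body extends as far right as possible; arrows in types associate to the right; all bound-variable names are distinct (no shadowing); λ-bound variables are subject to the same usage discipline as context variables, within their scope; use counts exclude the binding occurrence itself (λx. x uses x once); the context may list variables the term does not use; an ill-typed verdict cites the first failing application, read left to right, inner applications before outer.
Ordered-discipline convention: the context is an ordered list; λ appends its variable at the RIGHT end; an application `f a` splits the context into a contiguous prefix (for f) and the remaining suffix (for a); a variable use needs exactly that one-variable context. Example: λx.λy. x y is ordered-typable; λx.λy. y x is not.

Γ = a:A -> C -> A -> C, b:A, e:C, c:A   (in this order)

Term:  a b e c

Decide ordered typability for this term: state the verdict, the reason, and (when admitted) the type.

yes — a, b, e, c: once each, no exchange needed; term : C
variable uses: a: 1×, b: 1×, e: 1×, c: 1×
order of uses: a, b, e, c
typing: ✓ — C
per-discipline verdicts: ordered ✓ | linear ✓ | affine ✓ | relevant ✓ | unrestricted ✓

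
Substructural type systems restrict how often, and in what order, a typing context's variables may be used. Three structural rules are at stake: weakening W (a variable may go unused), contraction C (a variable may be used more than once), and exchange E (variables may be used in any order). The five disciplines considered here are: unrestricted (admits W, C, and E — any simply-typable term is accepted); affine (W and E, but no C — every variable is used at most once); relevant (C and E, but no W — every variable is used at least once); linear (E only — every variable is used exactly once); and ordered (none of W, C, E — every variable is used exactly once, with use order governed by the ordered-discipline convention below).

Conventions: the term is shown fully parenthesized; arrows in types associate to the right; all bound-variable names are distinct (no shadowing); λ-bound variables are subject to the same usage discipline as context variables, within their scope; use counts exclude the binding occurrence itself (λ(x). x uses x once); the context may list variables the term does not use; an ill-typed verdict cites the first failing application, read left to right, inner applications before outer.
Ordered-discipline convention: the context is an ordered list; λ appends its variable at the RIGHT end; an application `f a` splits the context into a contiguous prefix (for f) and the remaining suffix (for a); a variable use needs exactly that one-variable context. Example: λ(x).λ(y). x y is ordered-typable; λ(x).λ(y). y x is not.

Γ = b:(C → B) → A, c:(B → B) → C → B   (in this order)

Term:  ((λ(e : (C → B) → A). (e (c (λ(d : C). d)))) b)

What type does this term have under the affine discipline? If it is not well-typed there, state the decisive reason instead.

not well-typed under affine — a type mismatch blocks all five
usage: b ×1, c ×1, e (λ-bound) ×1, d (λ-bound) ×1
order of uses: e, c, d, b
typing: ill-typed: an application expects B → B but receives C → C
summary: ordered ✗ | linear ✗ | affine ✗ | relevant ✗ | unrestricted ✗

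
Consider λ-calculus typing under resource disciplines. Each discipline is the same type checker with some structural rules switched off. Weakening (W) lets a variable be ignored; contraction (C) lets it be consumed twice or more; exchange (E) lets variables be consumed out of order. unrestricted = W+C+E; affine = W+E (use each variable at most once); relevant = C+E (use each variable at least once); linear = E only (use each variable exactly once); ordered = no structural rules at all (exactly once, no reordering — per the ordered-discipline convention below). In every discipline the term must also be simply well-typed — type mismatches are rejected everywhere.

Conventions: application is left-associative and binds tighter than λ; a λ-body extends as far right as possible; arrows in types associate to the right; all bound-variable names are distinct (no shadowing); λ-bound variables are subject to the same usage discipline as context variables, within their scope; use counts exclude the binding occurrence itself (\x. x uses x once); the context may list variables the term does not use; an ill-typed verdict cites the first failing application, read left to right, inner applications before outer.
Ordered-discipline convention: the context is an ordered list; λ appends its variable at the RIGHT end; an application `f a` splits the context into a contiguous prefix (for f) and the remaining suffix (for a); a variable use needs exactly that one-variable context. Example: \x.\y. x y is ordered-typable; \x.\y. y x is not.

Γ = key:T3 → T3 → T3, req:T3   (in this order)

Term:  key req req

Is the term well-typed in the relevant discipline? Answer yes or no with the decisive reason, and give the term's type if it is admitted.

yes — key, req: all used, weakening unneeded; term : T3
use counts: key: 1; req: 2
order of uses: key, req, req
typing: well-typed — term : T3
across the five disciplines: ordered ✗ · linear ✗ · affine ✗ · relevant ✓ · unrestricted ✓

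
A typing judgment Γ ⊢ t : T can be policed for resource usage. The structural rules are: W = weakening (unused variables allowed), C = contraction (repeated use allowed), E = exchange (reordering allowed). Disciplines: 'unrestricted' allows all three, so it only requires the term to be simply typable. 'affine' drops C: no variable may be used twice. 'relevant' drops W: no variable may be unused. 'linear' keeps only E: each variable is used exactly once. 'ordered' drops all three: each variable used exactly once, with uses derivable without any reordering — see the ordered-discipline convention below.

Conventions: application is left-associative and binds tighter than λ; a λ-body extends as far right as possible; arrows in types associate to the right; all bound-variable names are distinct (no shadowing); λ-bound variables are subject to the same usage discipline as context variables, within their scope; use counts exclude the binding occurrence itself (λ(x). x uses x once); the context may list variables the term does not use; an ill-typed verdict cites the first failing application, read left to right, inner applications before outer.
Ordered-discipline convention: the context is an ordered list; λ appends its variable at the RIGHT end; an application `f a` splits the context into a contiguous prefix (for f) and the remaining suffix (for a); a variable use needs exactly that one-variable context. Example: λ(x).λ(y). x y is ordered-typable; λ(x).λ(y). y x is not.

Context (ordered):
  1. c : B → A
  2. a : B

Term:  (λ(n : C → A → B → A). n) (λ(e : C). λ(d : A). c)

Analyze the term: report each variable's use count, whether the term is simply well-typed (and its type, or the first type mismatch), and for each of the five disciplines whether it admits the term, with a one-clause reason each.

use counts: c: 1×, a: 0×, n (λ-bound): 1×, e (λ-bound): 0×, d (λ-bound): 0×
use order (left to right): n, c
typing: well-typed — term : C → A → B → A
ordered: ✗, needs weakening: a, e, d unused
linear: ✗, needs weakening: a, e, d unused
affine: ✓, no duplicate uses among c, a, n, e, d
relevant: ✗, needs weakening: a, e, d unused
unrestricted: ✓, well-typed at C → A → B → A; no restrictions here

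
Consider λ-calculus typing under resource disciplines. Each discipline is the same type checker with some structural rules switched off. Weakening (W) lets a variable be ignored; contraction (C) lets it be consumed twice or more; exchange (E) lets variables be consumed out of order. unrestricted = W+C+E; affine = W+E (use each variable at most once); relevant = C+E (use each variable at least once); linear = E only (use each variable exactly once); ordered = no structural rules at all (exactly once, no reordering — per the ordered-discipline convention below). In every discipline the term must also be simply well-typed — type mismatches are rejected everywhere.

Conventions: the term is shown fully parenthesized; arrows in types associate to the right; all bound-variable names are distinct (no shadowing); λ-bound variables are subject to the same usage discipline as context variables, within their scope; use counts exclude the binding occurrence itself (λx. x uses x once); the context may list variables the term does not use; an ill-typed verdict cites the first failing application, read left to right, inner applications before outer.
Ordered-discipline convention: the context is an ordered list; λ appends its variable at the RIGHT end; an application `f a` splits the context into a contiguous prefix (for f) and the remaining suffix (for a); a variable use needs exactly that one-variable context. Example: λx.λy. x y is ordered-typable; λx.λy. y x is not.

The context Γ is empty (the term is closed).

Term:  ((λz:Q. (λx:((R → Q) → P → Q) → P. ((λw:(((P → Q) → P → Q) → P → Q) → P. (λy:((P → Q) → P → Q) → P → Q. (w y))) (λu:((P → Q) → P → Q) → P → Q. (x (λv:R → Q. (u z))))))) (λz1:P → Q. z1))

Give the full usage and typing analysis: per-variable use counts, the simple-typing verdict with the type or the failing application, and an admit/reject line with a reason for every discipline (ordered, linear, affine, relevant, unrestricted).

variable uses: z (λ-bound): 1; x (λ-bound): 1; w (λ-bound): 1; y (λ-bound): 1; u (λ-bound): 1; v (λ-bound): 0; z1 (λ-bound): 1
order of uses: w, y, x, u, z, z1
typing: ill-typed: an application expects (P → Q) → P → Q but receives Q
ordered: ✗ — a type mismatch blocks all five
linear: ✗ — the type mismatch rejects it
affine: ✗ — not simply typable
relevant: ✗ — fails simple typing
unrestricted: ✗ — a type mismatch blocks all five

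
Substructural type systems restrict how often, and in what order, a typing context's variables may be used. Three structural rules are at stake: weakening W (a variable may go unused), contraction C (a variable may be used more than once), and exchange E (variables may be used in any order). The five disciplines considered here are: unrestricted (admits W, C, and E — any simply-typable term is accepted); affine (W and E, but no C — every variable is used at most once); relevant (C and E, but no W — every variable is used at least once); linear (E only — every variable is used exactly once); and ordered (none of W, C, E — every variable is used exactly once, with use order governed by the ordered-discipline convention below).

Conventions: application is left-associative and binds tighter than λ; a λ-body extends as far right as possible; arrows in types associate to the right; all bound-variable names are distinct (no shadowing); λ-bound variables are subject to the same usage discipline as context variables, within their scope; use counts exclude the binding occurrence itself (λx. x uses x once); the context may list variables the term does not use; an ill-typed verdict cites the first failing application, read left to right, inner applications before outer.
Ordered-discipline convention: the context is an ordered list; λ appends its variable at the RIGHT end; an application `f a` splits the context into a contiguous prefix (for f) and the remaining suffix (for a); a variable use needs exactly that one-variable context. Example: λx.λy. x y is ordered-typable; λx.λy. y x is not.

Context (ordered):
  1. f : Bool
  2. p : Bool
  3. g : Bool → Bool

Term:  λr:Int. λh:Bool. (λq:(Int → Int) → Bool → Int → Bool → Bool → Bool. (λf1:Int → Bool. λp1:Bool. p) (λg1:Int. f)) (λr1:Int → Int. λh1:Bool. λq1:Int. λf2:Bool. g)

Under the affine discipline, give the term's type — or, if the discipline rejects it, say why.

term : Int → Bool → Bool → Bool
variable uses: f: 1×, p: 1×, g: 1×, r (bound): 0×, h (bound): 0×, q (bound): 0×, f1 (bound): 0×, p1 (bound): 0×, g1 (bound): 0×, r1 (bound): 0×, h1 (bound): 0×, q1 (bound): 0×, f2 (bound): 0×
use order (left to right): p, f, g
typing: the term checks, with type Int → Bool → Bool → Bool
per-discipline verdicts: ordered ✗ · linear ✗ · affine ✓ · relevant ✗ · unrestricted ✓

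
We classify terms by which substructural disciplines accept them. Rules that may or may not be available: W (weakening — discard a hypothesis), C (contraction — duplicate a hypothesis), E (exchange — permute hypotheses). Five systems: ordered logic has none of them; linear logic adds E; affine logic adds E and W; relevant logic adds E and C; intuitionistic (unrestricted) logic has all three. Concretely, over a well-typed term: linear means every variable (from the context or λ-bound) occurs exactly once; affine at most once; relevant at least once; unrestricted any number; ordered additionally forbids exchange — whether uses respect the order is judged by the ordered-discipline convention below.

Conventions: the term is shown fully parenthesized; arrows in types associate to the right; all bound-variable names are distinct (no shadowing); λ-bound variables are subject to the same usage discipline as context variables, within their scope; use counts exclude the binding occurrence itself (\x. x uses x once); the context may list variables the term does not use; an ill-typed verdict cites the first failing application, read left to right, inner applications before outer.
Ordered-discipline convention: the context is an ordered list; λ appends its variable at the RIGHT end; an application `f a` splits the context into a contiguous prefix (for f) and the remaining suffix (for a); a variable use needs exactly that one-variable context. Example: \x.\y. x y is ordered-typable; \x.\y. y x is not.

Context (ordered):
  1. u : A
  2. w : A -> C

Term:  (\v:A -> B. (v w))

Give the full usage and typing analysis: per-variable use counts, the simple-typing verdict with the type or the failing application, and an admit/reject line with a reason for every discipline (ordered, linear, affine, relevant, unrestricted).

variable uses: u ×0, w ×1, v [bound] ×1
uses in reading order: v, w
typing: ill-typed: argument of type A -> C where A is required
ordered ✗ (a type mismatch blocks all five)
linear ✗ (the type mismatch rejects it)
affine ✗ (not simply typable)
relevant ✗ (fails simple typing)
unrestricted ✗ (a type mismatch blocks all five)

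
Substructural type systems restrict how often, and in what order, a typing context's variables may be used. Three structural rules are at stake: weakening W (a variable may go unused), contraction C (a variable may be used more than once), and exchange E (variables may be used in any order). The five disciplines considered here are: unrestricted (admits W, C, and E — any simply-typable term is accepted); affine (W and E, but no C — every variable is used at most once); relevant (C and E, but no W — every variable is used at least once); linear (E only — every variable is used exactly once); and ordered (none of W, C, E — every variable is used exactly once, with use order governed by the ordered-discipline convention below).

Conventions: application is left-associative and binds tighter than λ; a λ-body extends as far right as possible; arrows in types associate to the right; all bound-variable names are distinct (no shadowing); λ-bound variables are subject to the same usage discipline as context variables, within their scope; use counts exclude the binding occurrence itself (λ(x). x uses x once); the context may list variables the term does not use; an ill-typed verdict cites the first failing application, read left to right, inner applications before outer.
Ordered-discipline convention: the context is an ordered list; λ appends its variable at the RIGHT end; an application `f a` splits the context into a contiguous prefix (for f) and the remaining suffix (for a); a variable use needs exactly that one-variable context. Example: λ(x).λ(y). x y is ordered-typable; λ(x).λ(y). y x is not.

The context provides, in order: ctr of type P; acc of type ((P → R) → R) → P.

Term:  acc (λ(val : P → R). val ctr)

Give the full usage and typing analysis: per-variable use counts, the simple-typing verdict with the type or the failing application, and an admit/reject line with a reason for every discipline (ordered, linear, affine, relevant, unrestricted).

usage: ctr: 1; acc: 1; val [bound]: 1
use order (left to right): acc, val, ctr
typing: ✓ — P
ordered: ✗ — use order acc, val, ctr needs exchange
linear: ✓ — ctr, acc, val: one use apiece
affine: ✓ — at most one use each (ctr, acc, val)
relevant: ✓ — ctr, acc, val: all used, weakening unneeded
unrestricted: ✓ — type-checks (P) and nothing is barred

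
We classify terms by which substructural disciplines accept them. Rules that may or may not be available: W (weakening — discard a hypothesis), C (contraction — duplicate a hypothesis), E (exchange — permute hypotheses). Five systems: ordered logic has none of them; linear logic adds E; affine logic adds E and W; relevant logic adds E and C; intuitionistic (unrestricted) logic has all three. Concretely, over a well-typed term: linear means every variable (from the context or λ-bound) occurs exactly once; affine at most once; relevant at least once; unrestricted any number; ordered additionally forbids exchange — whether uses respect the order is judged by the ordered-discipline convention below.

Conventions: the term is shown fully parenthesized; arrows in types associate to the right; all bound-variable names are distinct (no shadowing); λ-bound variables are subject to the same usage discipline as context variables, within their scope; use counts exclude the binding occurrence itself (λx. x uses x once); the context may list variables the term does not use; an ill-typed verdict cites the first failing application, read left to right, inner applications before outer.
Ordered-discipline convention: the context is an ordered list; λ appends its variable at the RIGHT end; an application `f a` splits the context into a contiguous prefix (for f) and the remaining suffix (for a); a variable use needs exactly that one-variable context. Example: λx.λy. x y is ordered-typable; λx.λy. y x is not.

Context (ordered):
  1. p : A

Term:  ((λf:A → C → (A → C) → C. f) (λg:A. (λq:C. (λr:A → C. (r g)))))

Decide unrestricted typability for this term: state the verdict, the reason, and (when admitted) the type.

yes — well-typed at A → C → (A → C) → C; no restrictions here; term : A → C → (A → C) → C
use counts: p: 0, f (bound): 1, g (bound): 1, q (bound): 0, r (bound): 1
uses in reading order: f, r, g
typing: well-typed — term : A → C → (A → C) → C
all disciplines: ordered ✗, linear ✗, affine ✓, relevant ✗, unrestricted ✓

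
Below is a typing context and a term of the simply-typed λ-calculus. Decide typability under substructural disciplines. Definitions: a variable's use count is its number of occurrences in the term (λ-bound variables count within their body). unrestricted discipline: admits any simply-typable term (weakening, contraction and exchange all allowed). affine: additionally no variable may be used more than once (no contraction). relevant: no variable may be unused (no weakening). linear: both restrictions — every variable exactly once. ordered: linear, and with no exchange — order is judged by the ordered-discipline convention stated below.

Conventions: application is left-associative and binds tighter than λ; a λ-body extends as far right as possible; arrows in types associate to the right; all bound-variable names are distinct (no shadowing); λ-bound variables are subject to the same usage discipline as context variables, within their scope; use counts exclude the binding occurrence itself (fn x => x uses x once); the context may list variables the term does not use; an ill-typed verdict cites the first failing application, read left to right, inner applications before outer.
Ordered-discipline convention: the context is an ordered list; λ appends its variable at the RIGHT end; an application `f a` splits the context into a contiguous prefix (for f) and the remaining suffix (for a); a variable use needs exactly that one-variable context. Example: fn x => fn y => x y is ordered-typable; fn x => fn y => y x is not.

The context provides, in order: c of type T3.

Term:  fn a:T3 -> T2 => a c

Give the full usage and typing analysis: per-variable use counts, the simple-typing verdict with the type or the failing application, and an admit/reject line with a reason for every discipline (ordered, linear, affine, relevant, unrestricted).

variable uses: c: 1; a [bound]: 1
use order (left to right): a, c
typing: well-typed at (T3 -> T2) -> T2
ordered ✗ (use order a, c needs exchange)
linear ✓ (each of c, a used exactly once)
affine ✓ (c, a: no repeats, contraction unneeded)
relevant ✓ (every one of c, a appears)
unrestricted ✓ (well-typed at (T3 -> T2) -> T2; no restrictions here)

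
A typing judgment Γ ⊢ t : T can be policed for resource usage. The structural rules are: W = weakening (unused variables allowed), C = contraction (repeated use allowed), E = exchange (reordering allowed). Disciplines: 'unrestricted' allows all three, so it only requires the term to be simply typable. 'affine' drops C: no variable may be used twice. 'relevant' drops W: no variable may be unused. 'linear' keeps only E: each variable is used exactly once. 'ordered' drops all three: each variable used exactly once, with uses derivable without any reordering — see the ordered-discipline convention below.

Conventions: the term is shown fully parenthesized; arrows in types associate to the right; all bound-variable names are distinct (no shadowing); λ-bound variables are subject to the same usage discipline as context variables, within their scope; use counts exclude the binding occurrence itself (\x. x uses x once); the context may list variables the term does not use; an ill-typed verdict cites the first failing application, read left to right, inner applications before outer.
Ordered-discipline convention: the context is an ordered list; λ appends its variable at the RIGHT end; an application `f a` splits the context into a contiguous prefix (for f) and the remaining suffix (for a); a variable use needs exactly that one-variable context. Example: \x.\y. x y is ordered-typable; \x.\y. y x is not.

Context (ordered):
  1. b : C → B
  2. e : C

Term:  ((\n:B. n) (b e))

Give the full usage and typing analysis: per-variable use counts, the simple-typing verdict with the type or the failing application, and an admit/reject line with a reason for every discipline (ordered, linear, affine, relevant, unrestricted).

usage: b ×1, e ×1, n (λ-bound) ×1
left-to-right use order: n, b, e
typing: the term checks, with type B
ordered ✓ (one use each (b, e, n); ordered split holds)
linear ✓ (single use per variable (b, e, n))
affine ✓ (no duplicate uses among b, e, n)
relevant ✓ (at least one use each (b, e, n))
unrestricted ✓ (type-checks (B) and nothing is barred)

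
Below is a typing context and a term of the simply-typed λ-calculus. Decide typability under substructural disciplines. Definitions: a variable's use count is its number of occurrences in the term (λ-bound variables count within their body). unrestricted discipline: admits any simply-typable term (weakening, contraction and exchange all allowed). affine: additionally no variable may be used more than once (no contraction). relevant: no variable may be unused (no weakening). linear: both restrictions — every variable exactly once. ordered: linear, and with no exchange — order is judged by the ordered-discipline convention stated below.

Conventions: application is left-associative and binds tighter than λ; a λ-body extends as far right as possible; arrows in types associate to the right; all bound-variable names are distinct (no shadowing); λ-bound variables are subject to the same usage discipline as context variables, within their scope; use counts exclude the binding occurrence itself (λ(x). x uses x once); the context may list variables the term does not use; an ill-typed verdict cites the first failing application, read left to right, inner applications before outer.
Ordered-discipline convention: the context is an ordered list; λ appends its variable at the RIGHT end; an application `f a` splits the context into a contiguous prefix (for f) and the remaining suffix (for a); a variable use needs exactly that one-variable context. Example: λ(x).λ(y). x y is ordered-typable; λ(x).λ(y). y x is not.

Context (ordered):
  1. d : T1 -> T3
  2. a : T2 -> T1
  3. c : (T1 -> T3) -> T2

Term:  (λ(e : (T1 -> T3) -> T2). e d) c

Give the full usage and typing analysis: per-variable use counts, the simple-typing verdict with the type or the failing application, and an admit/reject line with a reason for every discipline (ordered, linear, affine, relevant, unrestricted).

use counts: d=1, a=0, c=1, e (λ-bound)=1
use order (left to right): e, d, c
typing: the term checks, with type T2
ordered: ✗ — a never used (weakening)
linear: ✗ — a never used (weakening)
affine: ✓ — at most one use each (d, a, c, e)
relevant: ✗ — a never used (weakening)
unrestricted: ✓ — type-checks (T2) and nothing is barred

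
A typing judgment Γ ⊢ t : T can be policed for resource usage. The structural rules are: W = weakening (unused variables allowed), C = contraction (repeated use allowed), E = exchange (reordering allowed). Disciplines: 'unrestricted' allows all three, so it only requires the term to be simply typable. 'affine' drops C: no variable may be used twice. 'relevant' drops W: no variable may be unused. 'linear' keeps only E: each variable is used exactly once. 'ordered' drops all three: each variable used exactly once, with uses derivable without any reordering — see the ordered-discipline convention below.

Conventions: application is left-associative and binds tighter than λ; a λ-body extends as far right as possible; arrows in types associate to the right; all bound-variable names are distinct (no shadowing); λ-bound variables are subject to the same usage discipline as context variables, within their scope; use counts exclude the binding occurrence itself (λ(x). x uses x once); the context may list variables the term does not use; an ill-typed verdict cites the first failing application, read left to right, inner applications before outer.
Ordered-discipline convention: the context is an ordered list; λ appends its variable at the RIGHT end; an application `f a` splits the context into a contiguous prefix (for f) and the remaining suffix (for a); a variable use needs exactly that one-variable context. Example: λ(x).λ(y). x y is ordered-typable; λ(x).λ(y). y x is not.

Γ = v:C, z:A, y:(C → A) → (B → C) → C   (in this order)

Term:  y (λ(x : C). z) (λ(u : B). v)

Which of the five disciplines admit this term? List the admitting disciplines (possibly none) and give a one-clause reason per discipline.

admitting disciplines: affine, unrestricted
counts: v: 1, z: 1, y: 1, x (λ-bound): 0, u (λ-bound): 0
use order (left to right): y, z, v
typing: the term checks, with type C
ordered ✗ (x, u left unused)
linear ✗ (x, u left unused)
affine ✓ (no duplicate uses among v, z, y, x, u)
relevant ✗ (x, u left unused)
unrestricted ✓ (type-checks (C) and nothing is barred)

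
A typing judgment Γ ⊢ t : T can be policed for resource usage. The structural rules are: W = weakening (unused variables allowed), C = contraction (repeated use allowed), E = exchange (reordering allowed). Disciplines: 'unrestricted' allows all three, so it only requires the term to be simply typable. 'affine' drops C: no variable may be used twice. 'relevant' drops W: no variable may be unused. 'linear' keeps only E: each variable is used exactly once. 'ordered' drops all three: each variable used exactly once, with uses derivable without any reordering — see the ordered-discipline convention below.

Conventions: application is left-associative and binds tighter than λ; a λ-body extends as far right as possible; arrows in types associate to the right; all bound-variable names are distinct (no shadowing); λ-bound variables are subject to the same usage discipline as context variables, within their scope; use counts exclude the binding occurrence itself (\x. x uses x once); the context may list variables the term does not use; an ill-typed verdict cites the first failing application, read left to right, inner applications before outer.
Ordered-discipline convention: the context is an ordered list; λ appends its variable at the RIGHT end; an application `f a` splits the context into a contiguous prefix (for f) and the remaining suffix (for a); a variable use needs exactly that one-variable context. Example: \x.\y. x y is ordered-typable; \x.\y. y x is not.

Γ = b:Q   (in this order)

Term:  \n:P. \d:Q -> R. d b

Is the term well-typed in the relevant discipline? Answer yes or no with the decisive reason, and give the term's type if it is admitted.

no — needs weakening: n unused
variable uses: b: 1, n [bound]: 0, d [bound]: 1
uses in reading order: d, b
typing: the term checks, with type P -> (Q -> R) -> R
across the five disciplines: ordered ✗ | linear ✗ | affine ✓ | relevant ✗ | unrestricted ✓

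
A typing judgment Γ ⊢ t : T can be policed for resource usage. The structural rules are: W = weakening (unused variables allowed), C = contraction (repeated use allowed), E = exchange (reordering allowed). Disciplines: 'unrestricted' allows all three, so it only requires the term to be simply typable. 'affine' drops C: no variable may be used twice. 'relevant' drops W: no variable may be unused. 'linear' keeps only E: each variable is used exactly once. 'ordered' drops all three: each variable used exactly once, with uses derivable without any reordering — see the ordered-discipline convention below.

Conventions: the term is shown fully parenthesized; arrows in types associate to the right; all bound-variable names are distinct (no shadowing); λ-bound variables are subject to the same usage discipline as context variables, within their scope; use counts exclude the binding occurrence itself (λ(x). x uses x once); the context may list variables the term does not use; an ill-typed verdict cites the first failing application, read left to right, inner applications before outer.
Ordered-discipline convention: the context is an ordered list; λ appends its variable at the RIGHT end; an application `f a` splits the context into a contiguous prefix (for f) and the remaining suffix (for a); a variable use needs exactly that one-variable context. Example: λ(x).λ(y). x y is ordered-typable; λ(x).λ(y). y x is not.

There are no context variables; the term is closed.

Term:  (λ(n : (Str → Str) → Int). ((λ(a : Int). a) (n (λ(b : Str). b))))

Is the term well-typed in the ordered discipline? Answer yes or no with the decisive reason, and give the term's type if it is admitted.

yes — one use each (n, a, b); ordered split holds; term : ((Str → Str) → Int) → Int
use counts: n [bound]: 1, a [bound]: 1, b [bound]: 1
left-to-right use order: a, n, b
typing: well-typed — term : ((Str → Str) → Int) → Int
per-discipline verdicts: ordered ✓; linear ✓; affine ✓; relevant ✓; unrestricted ✓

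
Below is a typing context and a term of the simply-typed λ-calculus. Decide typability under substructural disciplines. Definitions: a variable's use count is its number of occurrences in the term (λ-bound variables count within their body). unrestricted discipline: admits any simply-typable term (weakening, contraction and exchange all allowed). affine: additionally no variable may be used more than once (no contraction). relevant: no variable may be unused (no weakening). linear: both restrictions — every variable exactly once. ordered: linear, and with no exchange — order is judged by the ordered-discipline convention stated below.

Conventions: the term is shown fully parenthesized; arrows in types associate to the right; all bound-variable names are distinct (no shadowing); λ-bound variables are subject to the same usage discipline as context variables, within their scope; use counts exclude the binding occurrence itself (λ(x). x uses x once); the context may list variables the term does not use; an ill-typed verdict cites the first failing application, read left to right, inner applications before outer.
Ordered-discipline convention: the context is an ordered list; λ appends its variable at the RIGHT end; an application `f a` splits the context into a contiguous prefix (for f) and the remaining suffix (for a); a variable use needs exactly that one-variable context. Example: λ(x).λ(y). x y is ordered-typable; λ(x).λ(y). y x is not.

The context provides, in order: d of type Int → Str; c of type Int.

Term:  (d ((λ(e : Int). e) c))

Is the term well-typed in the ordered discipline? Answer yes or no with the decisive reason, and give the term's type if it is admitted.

yes — d, c, e: once each, no exchange needed; term : Str
usage: d=1; c=1; e [bound]=1
uses in reading order: d, e, c
typing: well-typed at Str
per-discipline verdicts: ordered ✓ · linear ✓ · affine ✓ · relevant ✓ · unrestricted ✓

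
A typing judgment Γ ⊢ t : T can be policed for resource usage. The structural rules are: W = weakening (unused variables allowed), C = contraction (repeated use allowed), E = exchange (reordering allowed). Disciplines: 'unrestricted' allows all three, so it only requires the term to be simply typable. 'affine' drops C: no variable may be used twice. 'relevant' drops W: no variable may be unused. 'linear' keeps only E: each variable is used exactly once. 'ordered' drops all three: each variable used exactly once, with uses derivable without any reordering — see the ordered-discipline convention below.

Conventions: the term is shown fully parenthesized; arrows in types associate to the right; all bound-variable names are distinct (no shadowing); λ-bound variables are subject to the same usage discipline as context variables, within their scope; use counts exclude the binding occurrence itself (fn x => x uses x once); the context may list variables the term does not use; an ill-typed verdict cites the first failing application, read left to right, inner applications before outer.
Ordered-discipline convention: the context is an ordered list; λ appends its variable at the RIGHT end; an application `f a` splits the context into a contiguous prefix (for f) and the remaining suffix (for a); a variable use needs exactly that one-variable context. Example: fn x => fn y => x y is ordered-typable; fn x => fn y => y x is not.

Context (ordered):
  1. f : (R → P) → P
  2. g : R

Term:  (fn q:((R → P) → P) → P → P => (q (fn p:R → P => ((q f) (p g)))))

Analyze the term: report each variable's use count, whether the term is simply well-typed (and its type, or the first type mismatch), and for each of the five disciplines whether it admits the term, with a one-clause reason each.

variable uses: f ×1; g ×1; q (λ-bound) ×2; p (λ-bound) ×1
uses in reading order: q, q, f, p, g
typing: well-typed at (((R → P) → P) → P → P) → P → P
ordered ✗ (uses contraction: q ×2)
linear ✗ (uses contraction: q ×2)
affine ✗ (uses contraction: q ×2)
relevant ✓ (every one of f, g, q, p appears)
unrestricted ✓ (type-checks ((((R → P) → P) → P → P) → P → P) and nothing is barred)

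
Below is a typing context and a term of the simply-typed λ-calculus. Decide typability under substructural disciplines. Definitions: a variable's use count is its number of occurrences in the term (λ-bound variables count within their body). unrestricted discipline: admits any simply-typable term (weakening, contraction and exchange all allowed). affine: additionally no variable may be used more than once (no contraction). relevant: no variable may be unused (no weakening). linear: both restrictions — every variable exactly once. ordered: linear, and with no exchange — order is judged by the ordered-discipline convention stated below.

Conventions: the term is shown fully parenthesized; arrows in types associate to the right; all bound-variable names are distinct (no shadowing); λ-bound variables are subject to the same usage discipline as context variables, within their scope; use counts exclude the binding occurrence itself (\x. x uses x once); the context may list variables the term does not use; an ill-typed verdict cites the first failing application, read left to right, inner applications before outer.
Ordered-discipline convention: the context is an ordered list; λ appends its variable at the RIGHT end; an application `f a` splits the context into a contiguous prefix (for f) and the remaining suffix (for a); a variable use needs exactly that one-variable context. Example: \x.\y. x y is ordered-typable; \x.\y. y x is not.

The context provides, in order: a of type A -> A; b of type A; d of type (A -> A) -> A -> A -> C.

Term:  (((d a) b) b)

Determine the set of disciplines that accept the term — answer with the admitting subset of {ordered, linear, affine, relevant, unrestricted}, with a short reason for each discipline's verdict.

admitting disciplines: relevant, unrestricted
use counts: a=1; b=2; d=1
left-to-right use order: d, a, b, b
typing: well-typed — term : C
ordered ✗ (uses contraction: b ×2)
linear ✗ (uses contraction: b ×2)
affine ✗ (uses contraction: b ×2)
relevant ✓ (a, b, d: all used, weakening unneeded)
unrestricted ✓ (typability at C is all that's needed)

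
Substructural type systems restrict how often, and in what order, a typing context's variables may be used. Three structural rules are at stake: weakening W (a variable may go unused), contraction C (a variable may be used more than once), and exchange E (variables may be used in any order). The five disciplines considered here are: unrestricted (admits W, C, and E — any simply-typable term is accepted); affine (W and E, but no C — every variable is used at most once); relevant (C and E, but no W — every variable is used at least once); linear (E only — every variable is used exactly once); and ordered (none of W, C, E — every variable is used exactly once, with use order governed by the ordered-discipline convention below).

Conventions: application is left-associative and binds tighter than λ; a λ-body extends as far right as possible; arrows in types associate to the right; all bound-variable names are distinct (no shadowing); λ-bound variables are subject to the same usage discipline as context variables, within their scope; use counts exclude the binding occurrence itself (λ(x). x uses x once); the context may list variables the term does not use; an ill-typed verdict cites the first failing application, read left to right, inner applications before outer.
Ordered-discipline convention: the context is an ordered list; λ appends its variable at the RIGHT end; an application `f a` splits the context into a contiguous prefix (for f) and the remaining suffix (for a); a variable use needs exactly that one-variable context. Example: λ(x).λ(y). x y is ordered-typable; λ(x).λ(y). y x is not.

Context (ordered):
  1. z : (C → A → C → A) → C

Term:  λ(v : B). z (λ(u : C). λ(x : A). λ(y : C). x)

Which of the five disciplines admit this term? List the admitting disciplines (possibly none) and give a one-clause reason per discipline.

admitted by: affine, unrestricted
counts: z ×1; v (bound) ×0; u (bound) ×0; x (bound) ×1; y (bound) ×0
left-to-right use order: z, x
typing: well-typed at B → C
ordered ✗ (needs weakening: v, u, y unused)
linear ✗ (needs weakening: v, u, y unused)
affine ✓ (none of z, v, u, x, y used more than once)
relevant ✗ (needs weakening: v, u, y unused)
unrestricted ✓ (type-checks (B → C) and nothing is barred)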